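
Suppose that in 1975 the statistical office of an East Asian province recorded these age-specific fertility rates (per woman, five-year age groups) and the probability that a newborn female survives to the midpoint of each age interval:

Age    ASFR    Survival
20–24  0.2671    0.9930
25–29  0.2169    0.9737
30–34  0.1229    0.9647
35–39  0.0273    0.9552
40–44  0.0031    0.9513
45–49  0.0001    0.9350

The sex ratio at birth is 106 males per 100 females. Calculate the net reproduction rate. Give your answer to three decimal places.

1.515

Proportion female at birth = 100 / (100 + 106) = 0.48544.
Per-age-group product (5 × ASFR × survival probability):
  20–24: 5 × 0.2671 × 0.9930 = 1.32615
  25–29: 5 × 0.2169 × 0.9737 = 1.05598
  30–34: 5 × 0.1229 × 0.9647 = 0.59281
  35–39: 5 × 0.0273 × 0.9552 = 0.13038
  40–44: 5 × 0.0031 × 0.9513 = 0.01475
  45–49: 5 × 0.0001 × 0.9350 = 0.00047
Sum = 3.12054
NRR = 0.48544 × 3.12054 = 1.51483
With NRR above 1 the population is above replacement fertility.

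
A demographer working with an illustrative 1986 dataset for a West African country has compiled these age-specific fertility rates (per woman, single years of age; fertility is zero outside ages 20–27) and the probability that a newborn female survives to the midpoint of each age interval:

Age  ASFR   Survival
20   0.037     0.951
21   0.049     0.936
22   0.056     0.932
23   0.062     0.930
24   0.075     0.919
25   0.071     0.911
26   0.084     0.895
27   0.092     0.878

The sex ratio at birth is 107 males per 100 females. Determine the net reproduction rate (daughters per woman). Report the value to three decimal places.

0.232

Proportion female at birth = 100 / (100 + 107) = 0.48309.
Each age group contributes 1 × ASFR × survival:
  20: 1 × 0.037 × 0.951 = 0.03519
  21: 1 × 0.049 × 0.936 = 0.04586
  22: 1 × 0.056 × 0.932 = 0.05219
  23: 1 × 0.062 × 0.930 = 0.05766
  24: 1 × 0.075 × 0.919 = 0.06893
  25: 1 × 0.071 × 0.911 = 0.06468
  26: 1 × 0.084 × 0.895 = 0.07518
  27: 1 × 0.092 × 0.878 = 0.08078
Sum = 0.48047
NRR = 0.48309 × 0.48047 = 0.23211
NRR < 1, so the cohort does not fully replace itself.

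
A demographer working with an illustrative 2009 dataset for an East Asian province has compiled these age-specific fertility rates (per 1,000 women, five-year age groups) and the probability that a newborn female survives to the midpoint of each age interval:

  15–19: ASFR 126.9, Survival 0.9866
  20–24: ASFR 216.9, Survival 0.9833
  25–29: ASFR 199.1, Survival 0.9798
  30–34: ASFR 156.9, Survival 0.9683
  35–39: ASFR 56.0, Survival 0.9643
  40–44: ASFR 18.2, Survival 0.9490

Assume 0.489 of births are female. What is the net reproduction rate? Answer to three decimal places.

1.850

Proportion female at birth = 0.489.
Per-age-group product (5 × ASFR × survival probability):
  15–19: 5 × 126.9/1000 × 0.9866 = 0.62600
  20–24: 5 × 216.9/1000 × 0.9833 = 1.06639
  25–29: 5 × 199.1/1000 × 0.9798 = 0.97539
  30–34: 5 × 156.9/1000 × 0.9683 = 0.75963
  35–39: 5 × 56.0/1000 × 0.9643 = 0.27000
  40–44: 5 × 18.2/1000 × 0.9490 = 0.08636
Sum = 3.78377
NRR = 0.489 × 3.78377 = 1.85026
With NRR above 1 the population is above replacement fertility.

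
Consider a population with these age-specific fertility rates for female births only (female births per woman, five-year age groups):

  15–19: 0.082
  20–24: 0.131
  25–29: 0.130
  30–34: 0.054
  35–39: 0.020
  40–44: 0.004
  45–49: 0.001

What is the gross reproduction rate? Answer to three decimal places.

Sum of female ASFRs = 0.082 + 0.131 + 0.130 + 0.054 + 0.020 + 0.004 + 0.001 = 0.422
GRR = 5 × 0.422 = 2.11

2.110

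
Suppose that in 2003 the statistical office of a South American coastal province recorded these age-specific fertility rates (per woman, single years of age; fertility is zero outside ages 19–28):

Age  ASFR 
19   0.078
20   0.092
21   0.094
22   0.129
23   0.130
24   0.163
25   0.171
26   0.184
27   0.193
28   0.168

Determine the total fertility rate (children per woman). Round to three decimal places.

1.402

Sum of ASFRs = 0.078 + 0.092 + 0.094 + 0.129 + 0.130 + 0.163 + 0.171 + 0.184 + 0.193 + 0.168 = 1.402
TFR = 1.402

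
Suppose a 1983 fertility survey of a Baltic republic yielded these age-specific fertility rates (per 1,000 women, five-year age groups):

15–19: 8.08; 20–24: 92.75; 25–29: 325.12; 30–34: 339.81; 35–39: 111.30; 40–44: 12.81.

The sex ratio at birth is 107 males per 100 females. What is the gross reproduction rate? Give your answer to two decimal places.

2.15

Proportion female at birth = 100 / (100 + 107) = 0.48309.
Sum of ASFRs = 8.08 + 92.75 + 325.12 + 339.81 + 111.30 + 12.81 = 889.87
TFR = 5 × 889.87 / 1000 = 4.44935
GRR = 0.48309 × 4.44935 = 2.14944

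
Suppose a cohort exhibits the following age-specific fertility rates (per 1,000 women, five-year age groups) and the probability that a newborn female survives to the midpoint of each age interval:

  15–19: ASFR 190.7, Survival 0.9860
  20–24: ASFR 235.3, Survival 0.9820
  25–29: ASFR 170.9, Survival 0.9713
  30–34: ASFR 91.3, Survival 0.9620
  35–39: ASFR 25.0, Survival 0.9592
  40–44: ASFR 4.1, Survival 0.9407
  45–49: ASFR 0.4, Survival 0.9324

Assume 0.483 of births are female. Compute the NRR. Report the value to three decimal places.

Proportion female at birth = 0.483.
Weighting each age-specific rate by interval width and survival:
  15–19: 5 × 190.7/1000 × 0.9860 = 0.94015
  20–24: 5 × 235.3/1000 × 0.9820 = 1.15532
  25–29: 5 × 170.9/1000 × 0.9713 = 0.82998
  30–34: 5 × 91.3/1000 × 0.9620 = 0.43915
  35–39: 5 × 25.0/1000 × 0.9592 = 0.11990
  40–44: 5 × 4.1/1000 × 0.9407 = 0.01928
  45–49: 5 × 0.4/1000 × 0.9324 = 0.00186
Sum = 3.50564
NRR = 0.483 × 3.50564 = 1.69322

1.693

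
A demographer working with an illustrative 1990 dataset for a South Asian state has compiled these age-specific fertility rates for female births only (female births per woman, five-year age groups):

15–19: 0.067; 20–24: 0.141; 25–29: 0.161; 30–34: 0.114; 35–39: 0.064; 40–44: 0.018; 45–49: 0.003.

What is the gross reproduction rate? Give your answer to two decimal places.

Sum of female ASFRs = 0.067 + 0.141 + 0.161 + 0.114 + 0.064 + 0.018 + 0.003 = 0.568
GRR = 5 × 0.568 = 2.84

2.84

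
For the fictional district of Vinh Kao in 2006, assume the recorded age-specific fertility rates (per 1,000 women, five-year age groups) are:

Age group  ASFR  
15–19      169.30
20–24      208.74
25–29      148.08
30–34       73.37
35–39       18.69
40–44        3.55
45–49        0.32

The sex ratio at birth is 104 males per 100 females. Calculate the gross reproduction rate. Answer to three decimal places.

1.525

Proportion female at birth = 100 / (100 + 104) = 0.49020.
Sum of ASFRs = 169.30 + 208.74 + 148.08 + 73.37 + 18.69 + 3.55 + 0.32 = 622.05
TFR = 5 × 622.05 / 1000 = 3.11025
GRR = 0.49020 × 3.11025 = 1.52464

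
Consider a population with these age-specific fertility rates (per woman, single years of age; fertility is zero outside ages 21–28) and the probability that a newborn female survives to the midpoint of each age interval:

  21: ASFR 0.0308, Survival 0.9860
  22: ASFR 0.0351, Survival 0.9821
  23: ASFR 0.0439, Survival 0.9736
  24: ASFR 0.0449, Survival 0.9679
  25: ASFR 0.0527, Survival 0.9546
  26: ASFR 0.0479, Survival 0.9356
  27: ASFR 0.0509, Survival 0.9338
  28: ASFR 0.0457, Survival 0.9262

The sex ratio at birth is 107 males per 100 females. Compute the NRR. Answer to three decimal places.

Proportion female at birth = 100 / (100 + 107) = 0.48309.
Survival-weighted fertility by age (1·fₓ·Sₓ):
  21: 1 × 0.0308 × 0.9860 = 0.03037
  22: 1 × 0.0351 × 0.9821 = 0.03447
  23: 1 × 0.0439 × 0.9736 = 0.04274
  24: 1 × 0.0449 × 0.9679 = 0.04346
  25: 1 × 0.0527 × 0.9546 = 0.05031
  26: 1 × 0.0479 × 0.9356 = 0.04482
  27: 1 × 0.0509 × 0.9338 = 0.04753
  28: 1 × 0.0457 × 0.9262 = 0.04233
Sum = 0.33603
NRR = 0.48309 × 0.33603 = 0.16233

0.162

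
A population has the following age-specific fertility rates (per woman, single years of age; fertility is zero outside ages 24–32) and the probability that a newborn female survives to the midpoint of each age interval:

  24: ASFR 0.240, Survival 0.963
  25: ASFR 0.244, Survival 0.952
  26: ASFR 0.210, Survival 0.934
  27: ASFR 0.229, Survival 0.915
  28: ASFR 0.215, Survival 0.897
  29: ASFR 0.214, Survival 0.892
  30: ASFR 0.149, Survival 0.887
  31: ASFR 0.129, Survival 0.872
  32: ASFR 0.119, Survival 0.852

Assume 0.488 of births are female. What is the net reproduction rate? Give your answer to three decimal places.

Proportion female at birth = 0.488.
Survival-weighted fertility by age (1·fₓ·Sₓ):
  24: 1 × 0.240 × 0.963 = 0.23112
  25: 1 × 0.244 × 0.952 = 0.23229
  26: 1 × 0.210 × 0.934 = 0.19614
  27: 1 × 0.229 × 0.915 = 0.20954
  28: 1 × 0.215 × 0.897 = 0.19286
  29: 1 × 0.214 × 0.892 = 0.19089
  30: 1 × 0.149 × 0.887 = 0.13216
  31: 1 × 0.129 × 0.872 = 0.11249
  32: 1 × 0.119 × 0.852 = 0.10139
Sum = 1.59888
NRR = 0.488 × 1.59888 = 0.78025

0.780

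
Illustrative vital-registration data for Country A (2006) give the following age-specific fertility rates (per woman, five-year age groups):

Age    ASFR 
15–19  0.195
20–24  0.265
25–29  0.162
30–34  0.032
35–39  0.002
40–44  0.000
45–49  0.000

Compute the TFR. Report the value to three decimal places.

Sum of ASFRs = 0.195 + 0.265 + 0.162 + 0.032 + 0.002 + 0.000 + 0.000 = 0.656
TFR = 5 × 0.656 = 3.28

3.280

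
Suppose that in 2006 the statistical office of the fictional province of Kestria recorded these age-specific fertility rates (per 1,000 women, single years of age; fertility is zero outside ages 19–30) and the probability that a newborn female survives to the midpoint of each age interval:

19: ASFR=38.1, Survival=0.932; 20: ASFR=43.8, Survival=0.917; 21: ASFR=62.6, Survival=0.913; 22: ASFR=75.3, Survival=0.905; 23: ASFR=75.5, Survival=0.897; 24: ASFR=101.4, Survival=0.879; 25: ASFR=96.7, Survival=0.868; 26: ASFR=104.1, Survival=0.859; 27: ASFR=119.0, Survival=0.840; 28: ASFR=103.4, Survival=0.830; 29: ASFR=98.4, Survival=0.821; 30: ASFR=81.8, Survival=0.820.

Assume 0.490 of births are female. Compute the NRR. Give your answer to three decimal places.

0.424

Proportion female at birth = 0.490.
Survival-weighted fertility by age (1·fₓ·Sₓ):
  19: 1 × 38.1/1000 × 0.932 = 0.03551
  20: 1 × 43.8/1000 × 0.917 = 0.04016
  21: 1 × 62.6/1000 × 0.913 = 0.05715
  22: 1 × 75.3/1000 × 0.905 = 0.06815
  23: 1 × 75.5/1000 × 0.897 = 0.06772
  24: 1 × 101.4/1000 × 0.879 = 0.08913
  25: 1 × 96.7/1000 × 0.868 = 0.08394
  26: 1 × 104.1/1000 × 0.859 = 0.08942
  27: 1 × 119.0/1000 × 0.840 = 0.09996
  28: 1 × 103.4/1000 × 0.830 = 0.08582
  29: 1 × 98.4/1000 × 0.821 = 0.08079
  30: 1 × 81.8/1000 × 0.820 = 0.06708
Sum = 0.86483
NRR = 0.490 × 0.86483 = 0.42377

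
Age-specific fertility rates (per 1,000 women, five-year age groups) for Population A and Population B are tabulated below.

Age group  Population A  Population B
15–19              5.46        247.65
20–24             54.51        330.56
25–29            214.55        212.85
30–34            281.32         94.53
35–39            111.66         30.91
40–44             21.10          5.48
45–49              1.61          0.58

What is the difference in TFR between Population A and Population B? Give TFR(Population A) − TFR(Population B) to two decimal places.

-1.16

Population A:
  Sum of ASFRs = 5.46 + 54.51 + 214.55 + 281.32 + 111.66 + 21.10 + 1.61 = 690.21
  TFR = 5 × 690.21 / 1000 = 3.45105
Population B:
  Sum of ASFRs = 247.65 + 330.56 + 212.85 + 94.53 + 30.91 + 5.48 + 0.58 = 922.56
  TFR = 5 × 922.56 / 1000 = 4.6128
Difference = 3.45105 − 4.6128 = -1.16175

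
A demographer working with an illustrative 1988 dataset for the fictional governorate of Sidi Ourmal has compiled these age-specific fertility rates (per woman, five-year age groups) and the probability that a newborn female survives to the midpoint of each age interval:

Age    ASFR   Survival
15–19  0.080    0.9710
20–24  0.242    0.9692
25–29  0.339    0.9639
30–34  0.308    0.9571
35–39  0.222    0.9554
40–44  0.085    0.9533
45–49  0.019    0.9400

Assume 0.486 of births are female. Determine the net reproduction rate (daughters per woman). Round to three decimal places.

3.025

Proportion female at birth = 0.486.
Each age group contributes 5 × ASFR × survival:
  15–19: 5 × 0.080 × 0.9710 = 0.38840
  20–24: 5 × 0.242 × 0.9692 = 1.17273
  25–29: 5 × 0.339 × 0.9639 = 1.63381
  30–34: 5 × 0.308 × 0.9571 = 1.47393
  35–39: 5 × 0.222 × 0.9554 = 1.06049
  40–44: 5 × 0.085 × 0.9533 = 0.40515
  45–49: 5 × 0.019 × 0.9400 = 0.08930
Sum = 6.22381
NRR = 0.486 × 6.22381 = 3.02477
With NRR above 1 the population is above replacement fertility.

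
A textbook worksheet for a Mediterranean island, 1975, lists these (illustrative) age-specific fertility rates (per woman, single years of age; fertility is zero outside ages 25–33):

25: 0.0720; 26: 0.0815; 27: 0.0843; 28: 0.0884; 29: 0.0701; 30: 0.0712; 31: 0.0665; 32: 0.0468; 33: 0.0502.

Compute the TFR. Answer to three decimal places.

Sum of ASFRs = 0.0720 + 0.0815 + 0.0843 + 0.0884 + 0.0701 + 0.0712 + 0.0665 + 0.0468 + 0.0502 = 0.6310
TFR = 0.631

0.631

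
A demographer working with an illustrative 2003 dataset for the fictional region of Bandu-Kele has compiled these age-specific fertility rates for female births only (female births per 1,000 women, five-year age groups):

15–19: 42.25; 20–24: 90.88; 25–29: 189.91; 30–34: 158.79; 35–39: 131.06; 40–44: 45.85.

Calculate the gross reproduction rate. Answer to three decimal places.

Sum of female ASFRs = 42.25 + 90.88 + 189.91 + 158.79 + 131.06 + 45.85 = 658.74
GRR = 5 × 658.74 / 1000 = 3.2937

3.294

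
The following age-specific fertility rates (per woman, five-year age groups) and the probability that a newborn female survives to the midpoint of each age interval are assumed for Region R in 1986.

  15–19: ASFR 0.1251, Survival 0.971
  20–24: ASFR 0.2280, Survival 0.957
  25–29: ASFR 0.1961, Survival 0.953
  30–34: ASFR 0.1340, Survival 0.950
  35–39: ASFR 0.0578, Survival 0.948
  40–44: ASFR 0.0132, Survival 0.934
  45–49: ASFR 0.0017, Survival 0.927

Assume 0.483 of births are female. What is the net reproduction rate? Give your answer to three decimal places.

Proportion female at birth = 0.483.
Per-age-group product (5 × ASFR × survival probability):
  15–19: 5 × 0.1251 × 0.971 = 0.60736
  20–24: 5 × 0.2280 × 0.957 = 1.09098
  25–29: 5 × 0.1961 × 0.953 = 0.93442
  30–34: 5 × 0.1340 × 0.950 = 0.63650
  35–39: 5 × 0.0578 × 0.948 = 0.27397
  40–44: 5 × 0.0132 × 0.934 = 0.06164
  45–49: 5 × 0.0017 × 0.927 = 0.00788
Sum = 3.61275
NRR = 0.483 × 3.61275 = 1.74496

1.745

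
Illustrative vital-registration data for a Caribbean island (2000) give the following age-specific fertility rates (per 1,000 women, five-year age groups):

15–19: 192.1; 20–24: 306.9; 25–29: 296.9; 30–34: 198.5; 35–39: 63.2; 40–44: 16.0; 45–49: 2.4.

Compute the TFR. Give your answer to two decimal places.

Sum of ASFRs = 192.1 + 306.9 + 296.9 + 198.5 + 63.2 + 16.0 + 2.4 = 1076.0
TFR = 5 × 1076.0 / 1000 = 5.38

5.38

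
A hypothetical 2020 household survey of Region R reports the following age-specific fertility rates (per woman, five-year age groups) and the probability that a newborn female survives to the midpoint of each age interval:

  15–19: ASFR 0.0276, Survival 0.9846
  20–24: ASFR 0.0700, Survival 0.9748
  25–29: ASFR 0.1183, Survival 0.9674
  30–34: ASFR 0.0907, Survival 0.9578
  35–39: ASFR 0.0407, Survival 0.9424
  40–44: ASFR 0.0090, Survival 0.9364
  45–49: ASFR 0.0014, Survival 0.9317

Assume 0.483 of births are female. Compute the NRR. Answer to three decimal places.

Proportion female at birth = 0.483.
Weighting each age-specific rate by interval width and survival:
  15–19: 5 × 0.0276 × 0.9846 = 0.13587
  20–24: 5 × 0.0700 × 0.9748 = 0.34118
  25–29: 5 × 0.1183 × 0.9674 = 0.57222
  30–34: 5 × 0.0907 × 0.9578 = 0.43436
  35–39: 5 × 0.0407 × 0.9424 = 0.19178
  40–44: 5 × 0.0090 × 0.9364 = 0.04214
  45–49: 5 × 0.0014 × 0.9317 = 0.00652
Sum = 1.72407
NRR = 0.483 × 1.72407 = 0.83273

0.833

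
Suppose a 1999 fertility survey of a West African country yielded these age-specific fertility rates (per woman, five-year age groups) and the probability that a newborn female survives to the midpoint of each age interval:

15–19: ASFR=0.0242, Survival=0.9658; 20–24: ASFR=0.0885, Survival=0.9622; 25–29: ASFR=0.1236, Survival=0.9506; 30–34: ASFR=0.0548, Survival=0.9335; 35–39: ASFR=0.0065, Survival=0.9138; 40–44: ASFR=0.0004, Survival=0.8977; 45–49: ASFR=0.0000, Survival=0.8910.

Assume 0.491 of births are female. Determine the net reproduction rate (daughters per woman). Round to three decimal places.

0.696

Proportion female at birth = 0.491.
Per-age-group product (5 × ASFR × survival probability):
  15–19: 5 × 0.0242 × 0.9658 = 0.11686
  20–24: 5 × 0.0885 × 0.9622 = 0.42577
  25–29: 5 × 0.1236 × 0.9506 = 0.58747
  30–34: 5 × 0.0548 × 0.9335 = 0.25578
  35–39: 5 × 0.0065 × 0.9138 = 0.02970
  40–44: 5 × 0.0004 × 0.8977 = 0.00180
  45–49: 5 × 0.0000 × 0.8910 = 0.00000
Sum = 1.41738
NRR = 0.491 × 1.41738 = 0.69593
With NRR below 1 the population is below replacement fertility.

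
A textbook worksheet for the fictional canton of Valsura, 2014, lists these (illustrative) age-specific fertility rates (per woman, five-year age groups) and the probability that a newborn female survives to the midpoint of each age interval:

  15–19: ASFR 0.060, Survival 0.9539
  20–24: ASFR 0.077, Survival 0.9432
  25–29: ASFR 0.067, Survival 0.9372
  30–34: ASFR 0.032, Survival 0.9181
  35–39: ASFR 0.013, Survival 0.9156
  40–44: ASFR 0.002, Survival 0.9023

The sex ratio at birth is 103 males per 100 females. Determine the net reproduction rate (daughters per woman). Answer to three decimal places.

0.581

Proportion female at birth = 100 / (100 + 103) = 0.49261.
Survival-weighted fertility by age (5·fₓ·Sₓ):
  15–19: 5 × 0.060 × 0.9539 = 0.28617
  20–24: 5 × 0.077 × 0.9432 = 0.36313
  25–29: 5 × 0.067 × 0.9372 = 0.31396
  30–34: 5 × 0.032 × 0.9181 = 0.14690
  35–39: 5 × 0.013 × 0.9156 = 0.05951
  40–44: 5 × 0.002 × 0.9023 = 0.00902
Sum = 1.17869
NRR = 0.49261 × 1.17869 = 0.58063
With NRR below 1 the population is below replacement fertility.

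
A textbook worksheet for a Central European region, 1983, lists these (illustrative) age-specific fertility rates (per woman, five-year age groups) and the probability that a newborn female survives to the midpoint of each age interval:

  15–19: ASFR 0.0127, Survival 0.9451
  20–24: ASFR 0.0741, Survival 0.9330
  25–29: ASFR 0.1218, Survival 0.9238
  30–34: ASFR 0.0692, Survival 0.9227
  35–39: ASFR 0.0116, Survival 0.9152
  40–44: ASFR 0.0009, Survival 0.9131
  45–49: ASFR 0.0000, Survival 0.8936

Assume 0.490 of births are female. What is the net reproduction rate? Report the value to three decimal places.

Proportion female at birth = 0.490.
Per-age-group product (5 × ASFR × survival probability):
  15–19: 5 × 0.0127 × 0.9451 = 0.06001
  20–24: 5 × 0.0741 × 0.9330 = 0.34568
  25–29: 5 × 0.1218 × 0.9238 = 0.56259
  30–34: 5 × 0.0692 × 0.9227 = 0.31925
  35–39: 5 × 0.0116 × 0.9152 = 0.05308
  40–44: 5 × 0.0009 × 0.9131 = 0.00411
  45–49: 5 × 0.0000 × 0.8936 = 0.00000
Sum = 1.34472
NRR = 0.490 × 1.34472 = 0.65891
An NRR under 1 implies long-run decline under these rates.

0.659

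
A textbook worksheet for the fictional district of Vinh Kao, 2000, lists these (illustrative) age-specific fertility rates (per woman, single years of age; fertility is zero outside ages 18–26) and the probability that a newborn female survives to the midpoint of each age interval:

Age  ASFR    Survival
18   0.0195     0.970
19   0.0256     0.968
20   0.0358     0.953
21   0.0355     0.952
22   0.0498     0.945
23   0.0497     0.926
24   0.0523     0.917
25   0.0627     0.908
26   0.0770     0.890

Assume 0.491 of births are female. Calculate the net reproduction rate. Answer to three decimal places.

Proportion female at birth = 0.491.
Survival-weighted fertility by age (1·fₓ·Sₓ):
  18: 1 × 0.0195 × 0.970 = 0.01892
  19: 1 × 0.0256 × 0.968 = 0.02478
  20: 1 × 0.0358 × 0.953 = 0.03412
  21: 1 × 0.0355 × 0.952 = 0.03380
  22: 1 × 0.0498 × 0.945 = 0.04706
  23: 1 × 0.0497 × 0.926 = 0.04602
  24: 1 × 0.0523 × 0.917 = 0.04796
  25: 1 × 0.0627 × 0.908 = 0.05693
  26: 1 × 0.0770 × 0.890 = 0.06853
Sum = 0.37812
NRR = 0.491 × 0.37812 = 0.18566
NRR < 1, so the cohort does not fully replace itself.

0.186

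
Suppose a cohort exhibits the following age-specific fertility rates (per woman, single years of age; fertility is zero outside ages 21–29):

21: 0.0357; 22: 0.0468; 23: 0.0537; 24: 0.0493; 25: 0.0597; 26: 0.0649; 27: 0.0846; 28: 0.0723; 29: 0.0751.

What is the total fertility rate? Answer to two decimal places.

0.54

Sum of ASFRs = 0.0357 + 0.0468 + 0.0537 + 0.0493 + 0.0597 + 0.0649 + 0.0846 + 0.0723 + 0.0751 = 0.5421
TFR = 0.5421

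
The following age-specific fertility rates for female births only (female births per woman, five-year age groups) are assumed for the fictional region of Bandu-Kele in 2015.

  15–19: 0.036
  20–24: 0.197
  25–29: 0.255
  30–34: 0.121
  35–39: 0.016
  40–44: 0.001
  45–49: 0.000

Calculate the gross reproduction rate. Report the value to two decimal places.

Sum of female ASFRs = 0.036 + 0.197 + 0.255 + 0.121 + 0.016 + 0.001 + 0.000 = 0.626
GRR = 5 × 0.626 = 3.13

3.13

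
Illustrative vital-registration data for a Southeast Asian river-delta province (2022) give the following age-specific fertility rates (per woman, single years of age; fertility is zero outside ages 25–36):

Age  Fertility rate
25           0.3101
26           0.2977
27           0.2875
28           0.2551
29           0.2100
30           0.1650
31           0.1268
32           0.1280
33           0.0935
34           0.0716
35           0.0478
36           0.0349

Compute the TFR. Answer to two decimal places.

Sum of ASFRs = 0.3101 + 0.2977 + 0.2875 + 0.2551 + 0.2100 + 0.1650 + 0.1268 + 0.1280 + 0.0935 + 0.0716 + 0.0478 + 0.0349 = 2.0280
TFR = 2.028

2.03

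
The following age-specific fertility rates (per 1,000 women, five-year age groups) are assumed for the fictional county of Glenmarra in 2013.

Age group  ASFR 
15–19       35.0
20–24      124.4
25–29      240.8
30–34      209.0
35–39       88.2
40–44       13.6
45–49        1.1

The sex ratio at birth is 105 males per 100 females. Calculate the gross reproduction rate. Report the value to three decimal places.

Proportion female at birth = 100 / (100 + 105) = 0.48780.
Sum of ASFRs = 35.0 + 124.4 + 240.8 + 209.0 + 88.2 + 13.6 + 1.1 = 712.1
TFR = 5 × 712.1 / 1000 = 3.5605
GRR = 0.48780 × 3.5605 = 1.73681

1.737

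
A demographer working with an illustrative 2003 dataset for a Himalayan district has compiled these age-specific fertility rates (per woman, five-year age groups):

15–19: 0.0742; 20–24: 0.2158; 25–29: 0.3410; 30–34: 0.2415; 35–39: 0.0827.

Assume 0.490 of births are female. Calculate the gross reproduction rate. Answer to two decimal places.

2.34

Proportion female at birth = 0.490.
Sum of ASFRs = 0.0742 + 0.2158 + 0.3410 + 0.2415 + 0.0827 = 0.9552
TFR = 5 × 0.9552 = 4.776
GRR = 0.490 × 4.776 = 2.34024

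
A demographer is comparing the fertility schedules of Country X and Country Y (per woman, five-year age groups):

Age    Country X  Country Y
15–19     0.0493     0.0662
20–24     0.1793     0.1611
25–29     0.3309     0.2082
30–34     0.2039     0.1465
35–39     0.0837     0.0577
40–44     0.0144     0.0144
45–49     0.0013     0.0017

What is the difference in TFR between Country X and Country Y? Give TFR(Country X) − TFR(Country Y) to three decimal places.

1.035

Country X:
  Sum of ASFRs = 0.0493 + 0.1793 + 0.3309 + 0.2039 + 0.0837 + 0.0144 + 0.0013 = 0.8628
  TFR = 5 × 0.8628 = 4.314
Country Y:
  Sum of ASFRs = 0.0662 + 0.1611 + 0.2082 + 0.1465 + 0.0577 + 0.0144 + 0.0017 = 0.6558
  TFR = 5 × 0.6558 = 3.279
Difference = 4.314 − 3.279 = 1.035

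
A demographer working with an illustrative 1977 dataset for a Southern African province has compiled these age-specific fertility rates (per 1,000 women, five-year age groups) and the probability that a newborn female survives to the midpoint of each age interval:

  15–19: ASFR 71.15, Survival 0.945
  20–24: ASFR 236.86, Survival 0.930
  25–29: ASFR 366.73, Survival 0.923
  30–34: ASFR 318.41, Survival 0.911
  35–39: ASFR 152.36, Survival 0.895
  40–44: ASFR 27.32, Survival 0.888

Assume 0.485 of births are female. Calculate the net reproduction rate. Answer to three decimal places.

Proportion female at birth = 0.485.
Each age group contributes 5 × ASFR × survival:
  15–19: 5 × 71.15/1000 × 0.945 = 0.33618
  20–24: 5 × 236.86/1000 × 0.930 = 1.10140
  25–29: 5 × 366.73/1000 × 0.923 = 1.69246
  30–34: 5 × 318.41/1000 × 0.911 = 1.45036
  35–39: 5 × 152.36/1000 × 0.895 = 0.68181
  40–44: 5 × 27.32/1000 × 0.888 = 0.12130
Sum = 5.38351
NRR = 0.485 × 5.38351 = 2.61100

2.611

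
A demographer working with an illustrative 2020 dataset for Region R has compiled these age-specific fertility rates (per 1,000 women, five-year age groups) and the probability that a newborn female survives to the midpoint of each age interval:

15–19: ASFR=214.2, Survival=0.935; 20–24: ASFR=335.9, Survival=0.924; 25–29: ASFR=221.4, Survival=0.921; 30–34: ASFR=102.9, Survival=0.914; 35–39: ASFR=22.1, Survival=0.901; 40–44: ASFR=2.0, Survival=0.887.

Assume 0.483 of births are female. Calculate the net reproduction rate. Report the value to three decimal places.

Proportion female at birth = 0.483.
Per-age-group product (5 × ASFR × survival probability):
  15–19: 5 × 214.2/1000 × 0.935 = 1.00139
  20–24: 5 × 335.9/1000 × 0.924 = 1.55186
  25–29: 5 × 221.4/1000 × 0.921 = 1.01955
  30–34: 5 × 102.9/1000 × 0.914 = 0.47025
  35–39: 5 × 22.1/1000 × 0.901 = 0.09956
  40–44: 5 × 2.0/1000 × 0.887 = 0.00887
Sum = 4.15148
NRR = 0.483 × 4.15148 = 2.00516
With NRR above 1 the population is above replacement fertility.

2.005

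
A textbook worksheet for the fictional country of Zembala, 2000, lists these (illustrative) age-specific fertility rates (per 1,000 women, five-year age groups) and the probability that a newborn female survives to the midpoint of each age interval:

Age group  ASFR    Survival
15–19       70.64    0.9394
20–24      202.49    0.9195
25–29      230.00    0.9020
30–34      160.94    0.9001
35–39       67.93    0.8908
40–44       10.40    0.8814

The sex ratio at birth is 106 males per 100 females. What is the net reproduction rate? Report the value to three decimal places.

1.637

Proportion female at birth = 100 / (100 + 106) = 0.48544.
Weighting each age-specific rate by interval width and survival:
  15–19: 5 × 70.64/1000 × 0.9394 = 0.33180
  20–24: 5 × 202.49/1000 × 0.9195 = 0.93095
  25–29: 5 × 230.00/1000 × 0.9020 = 1.03730
  30–34: 5 × 160.94/1000 × 0.9001 = 0.72431
  35–39: 5 × 67.93/1000 × 0.8908 = 0.30256
  40–44: 5 × 10.40/1000 × 0.8814 = 0.04583
Sum = 3.37275
NRR = 0.48544 × 3.37275 = 1.63727
NRR > 1, so each generation more than replaces itself.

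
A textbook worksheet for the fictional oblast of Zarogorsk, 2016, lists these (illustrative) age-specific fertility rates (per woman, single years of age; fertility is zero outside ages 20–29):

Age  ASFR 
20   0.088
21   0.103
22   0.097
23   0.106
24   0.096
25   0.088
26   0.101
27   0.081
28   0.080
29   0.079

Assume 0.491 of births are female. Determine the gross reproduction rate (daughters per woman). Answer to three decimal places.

Proportion female at birth = 0.491.
Sum of ASFRs = 0.088 + 0.103 + 0.097 + 0.106 + 0.096 + 0.088 + 0.101 + 0.081 + 0.080 + 0.079 = 0.919
TFR = 0.919
GRR = 0.491 × 0.919 = 0.45123

0.451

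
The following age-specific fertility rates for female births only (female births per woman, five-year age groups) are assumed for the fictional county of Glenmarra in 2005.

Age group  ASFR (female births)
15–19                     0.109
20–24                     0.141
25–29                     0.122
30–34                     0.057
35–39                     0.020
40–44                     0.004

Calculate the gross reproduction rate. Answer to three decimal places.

2.265

Sum of female ASFRs = 0.109 + 0.141 + 0.122 + 0.057 + 0.020 + 0.004 = 0.453
GRR = 5 × 0.453 = 2.265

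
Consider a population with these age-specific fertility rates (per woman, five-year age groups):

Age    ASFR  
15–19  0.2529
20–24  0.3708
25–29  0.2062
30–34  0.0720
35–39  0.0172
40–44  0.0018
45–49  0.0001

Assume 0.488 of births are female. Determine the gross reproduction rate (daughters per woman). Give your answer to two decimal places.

2.25

Proportion female at birth = 0.488.
Sum of ASFRs = 0.2529 + 0.3708 + 0.2062 + 0.0720 + 0.0172 + 0.0018 + 0.0001 = 0.9210
TFR = 5 × 0.9210 = 4.605
GRR = 0.488 × 4.605 = 2.24724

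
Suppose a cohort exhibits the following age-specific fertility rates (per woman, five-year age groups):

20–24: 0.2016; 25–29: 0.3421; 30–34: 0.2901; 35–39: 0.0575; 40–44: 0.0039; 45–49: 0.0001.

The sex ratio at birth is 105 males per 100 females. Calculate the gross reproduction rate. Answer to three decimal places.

2.184

Proportion female at birth = 100 / (100 + 105) = 0.48780.
Sum of ASFRs = 0.2016 + 0.3421 + 0.2901 + 0.0575 + 0.0039 + 0.0001 = 0.8953
TFR = 5 × 0.8953 = 4.4765
GRR = 0.48780 × 4.4765 = 2.18364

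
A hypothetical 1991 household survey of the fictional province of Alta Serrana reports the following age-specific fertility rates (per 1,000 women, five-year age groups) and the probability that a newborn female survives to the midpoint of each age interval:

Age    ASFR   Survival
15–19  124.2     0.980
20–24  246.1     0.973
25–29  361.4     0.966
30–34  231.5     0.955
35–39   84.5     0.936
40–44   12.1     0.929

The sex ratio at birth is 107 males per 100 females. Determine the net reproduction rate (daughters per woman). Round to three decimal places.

2.468

Proportion female at birth = 100 / (100 + 107) = 0.48309.
Survival-weighted fertility by age (5·fₓ·Sₓ):
  15–19: 5 × 124.2/1000 × 0.980 = 0.60858
  20–24: 5 × 246.1/1000 × 0.973 = 1.19728
  25–29: 5 × 361.4/1000 × 0.966 = 1.74556
  30–34: 5 × 231.5/1000 × 0.955 = 1.10541
  35–39: 5 × 84.5/1000 × 0.936 = 0.39546
  40–44: 5 × 12.1/1000 × 0.929 = 0.05620
Sum = 5.10849
NRR = 0.48309 × 5.10849 = 2.46786
With NRR above 1 the population is above replacement fertility.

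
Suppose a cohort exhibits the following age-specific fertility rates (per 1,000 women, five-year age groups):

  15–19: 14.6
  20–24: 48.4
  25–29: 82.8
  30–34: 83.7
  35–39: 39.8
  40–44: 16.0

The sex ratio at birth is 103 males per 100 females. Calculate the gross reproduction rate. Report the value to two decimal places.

0.70

Proportion female at birth = 100 / (100 + 103) = 0.49261.
Sum of ASFRs = 14.6 + 48.4 + 82.8 + 83.7 + 39.8 + 16.0 = 285.3
TFR = 5 × 285.3 / 1000 = 1.4265
GRR = 0.49261 × 1.4265 = 0.70271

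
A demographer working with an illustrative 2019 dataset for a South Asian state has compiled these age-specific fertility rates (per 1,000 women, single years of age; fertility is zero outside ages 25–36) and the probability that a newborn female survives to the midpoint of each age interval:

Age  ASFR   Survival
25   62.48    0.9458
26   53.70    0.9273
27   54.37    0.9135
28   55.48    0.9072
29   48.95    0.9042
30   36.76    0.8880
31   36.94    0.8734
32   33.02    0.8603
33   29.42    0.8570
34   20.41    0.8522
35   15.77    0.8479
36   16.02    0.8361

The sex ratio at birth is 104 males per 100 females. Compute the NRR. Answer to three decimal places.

Proportion female at birth = 100 / (100 + 104) = 0.49020.
Survival-weighted fertility by age (1·fₓ·Sₓ):
  25: 1 × 62.48/1000 × 0.9458 = 0.05909
  26: 1 × 53.70/1000 × 0.9273 = 0.04980
  27: 1 × 54.37/1000 × 0.9135 = 0.04967
  28: 1 × 55.48/1000 × 0.9072 = 0.05033
  29: 1 × 48.95/1000 × 0.9042 = 0.04426
  30: 1 × 36.76/1000 × 0.8880 = 0.03264
  31: 1 × 36.94/1000 × 0.8734 = 0.03226
  32: 1 × 33.02/1000 × 0.8603 = 0.02841
  33: 1 × 29.42/1000 × 0.8570 = 0.02521
  34: 1 × 20.41/1000 × 0.8522 = 0.01739
  35: 1 × 15.77/1000 × 0.8479 = 0.01337
  36: 1 × 16.02/1000 × 0.8361 = 0.01339
Sum = 0.41582
NRR = 0.49020 × 0.41582 = 0.20383
With NRR below 1 the population is below replacement fertility.

0.204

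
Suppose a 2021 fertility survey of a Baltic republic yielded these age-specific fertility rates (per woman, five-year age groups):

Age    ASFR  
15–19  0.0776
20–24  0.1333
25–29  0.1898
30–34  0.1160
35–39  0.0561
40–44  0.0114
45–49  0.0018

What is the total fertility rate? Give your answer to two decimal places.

Sum of ASFRs = 0.0776 + 0.1333 + 0.1898 + 0.1160 + 0.0561 + 0.0114 + 0.0018 = 0.5860
TFR = 5 × 0.5860 = 2.93

2.93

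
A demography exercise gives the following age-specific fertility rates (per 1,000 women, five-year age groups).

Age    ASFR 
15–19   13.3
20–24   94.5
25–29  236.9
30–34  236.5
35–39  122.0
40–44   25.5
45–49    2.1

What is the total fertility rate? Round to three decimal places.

3.654

Sum of ASFRs = 13.3 + 94.5 + 236.9 + 236.5 + 122.0 + 25.5 + 2.1 = 730.8
TFR = 5 × 730.8 / 1000 = 3.654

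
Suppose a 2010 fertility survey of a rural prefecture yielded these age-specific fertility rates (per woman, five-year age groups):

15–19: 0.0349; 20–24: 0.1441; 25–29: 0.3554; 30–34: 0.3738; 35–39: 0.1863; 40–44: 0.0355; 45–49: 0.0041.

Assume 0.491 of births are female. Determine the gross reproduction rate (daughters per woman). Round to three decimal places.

Proportion female at birth = 0.491.
Sum of ASFRs = 0.0349 + 0.1441 + 0.3554 + 0.3738 + 0.1863 + 0.0355 + 0.0041 = 1.1341
TFR = 5 × 1.1341 = 5.6705
GRR = 0.491 × 5.6705 = 2.78422

2.784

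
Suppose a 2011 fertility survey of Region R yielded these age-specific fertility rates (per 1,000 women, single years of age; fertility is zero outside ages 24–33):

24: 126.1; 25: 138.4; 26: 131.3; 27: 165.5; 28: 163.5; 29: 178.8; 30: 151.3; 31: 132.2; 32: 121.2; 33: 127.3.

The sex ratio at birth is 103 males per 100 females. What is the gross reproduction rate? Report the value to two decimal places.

Proportion female at birth = 100 / (100 + 103) = 0.49261.
Sum of ASFRs = 126.1 + 138.4 + 131.3 + 165.5 + 163.5 + 178.8 + 151.3 + 132.2 + 121.2 + 127.3 = 1435.6
TFR = 1435.6 / 1000 = 1.4356
GRR = 0.49261 × 1.4356 = 0.70719

0.71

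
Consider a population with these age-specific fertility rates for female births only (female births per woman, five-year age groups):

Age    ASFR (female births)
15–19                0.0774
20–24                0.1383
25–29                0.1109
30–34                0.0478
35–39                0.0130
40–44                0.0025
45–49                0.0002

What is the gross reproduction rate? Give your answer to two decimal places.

1.95

Sum of female ASFRs = 0.0774 + 0.1383 + 0.1109 + 0.0478 + 0.0130 + 0.0025 + 0.0002 = 0.3901
GRR = 5 × 0.3901 = 1.9505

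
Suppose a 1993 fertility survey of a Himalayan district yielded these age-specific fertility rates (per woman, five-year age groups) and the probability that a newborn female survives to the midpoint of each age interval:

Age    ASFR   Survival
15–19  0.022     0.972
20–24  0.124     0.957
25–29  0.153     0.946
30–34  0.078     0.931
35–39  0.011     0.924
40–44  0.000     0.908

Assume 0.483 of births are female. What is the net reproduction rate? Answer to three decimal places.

0.888

Proportion female at birth = 0.483.
Survival-weighted fertility by age (5·fₓ·Sₓ):
  15–19: 5 × 0.022 × 0.972 = 0.10692
  20–24: 5 × 0.124 × 0.957 = 0.59334
  25–29: 5 × 0.153 × 0.946 = 0.72369
  30–34: 5 × 0.078 × 0.931 = 0.36309
  35–39: 5 × 0.011 × 0.924 = 0.05082
  40–44: 5 × 0.000 × 0.908 = 0.00000
Sum = 1.83786
NRR = 0.483 × 1.83786 = 0.88769
With NRR below 1 the population is below replacement fertility.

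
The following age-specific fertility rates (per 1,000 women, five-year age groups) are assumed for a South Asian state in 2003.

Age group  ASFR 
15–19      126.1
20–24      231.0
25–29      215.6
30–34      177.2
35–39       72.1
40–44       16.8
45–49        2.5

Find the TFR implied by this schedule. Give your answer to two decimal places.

4.21

Sum of ASFRs = 126.1 + 231.0 + 215.6 + 177.2 + 72.1 + 16.8 + 2.5 = 841.3
TFR = 5 × 841.3 / 1000 = 4.2065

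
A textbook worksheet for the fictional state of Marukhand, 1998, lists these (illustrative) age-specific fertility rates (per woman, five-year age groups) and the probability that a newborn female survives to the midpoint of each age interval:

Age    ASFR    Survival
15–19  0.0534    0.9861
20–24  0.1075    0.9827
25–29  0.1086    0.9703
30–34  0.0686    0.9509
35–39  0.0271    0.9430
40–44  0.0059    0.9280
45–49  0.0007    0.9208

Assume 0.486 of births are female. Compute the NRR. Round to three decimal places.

Proportion female at birth = 0.486.
Each age group contributes 5 × ASFR × survival:
  15–19: 5 × 0.0534 × 0.9861 = 0.26329
  20–24: 5 × 0.1075 × 0.9827 = 0.52820
  25–29: 5 × 0.1086 × 0.9703 = 0.52687
  30–34: 5 × 0.0686 × 0.9509 = 0.32616
  35–39: 5 × 0.0271 × 0.9430 = 0.12778
  40–44: 5 × 0.0059 × 0.9280 = 0.02738
  45–49: 5 × 0.0007 × 0.9208 = 0.00322
Sum = 1.80290
NRR = 0.486 × 1.80290 = 0.87621

0.876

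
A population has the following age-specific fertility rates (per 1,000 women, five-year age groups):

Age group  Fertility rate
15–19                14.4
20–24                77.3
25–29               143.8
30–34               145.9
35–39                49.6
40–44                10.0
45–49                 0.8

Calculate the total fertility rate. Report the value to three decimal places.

Sum of ASFRs = 14.4 + 77.3 + 143.8 + 145.9 + 49.6 + 10.0 + 0.8 = 441.8
TFR = 5 × 441.8 / 1000 = 2.209

2.209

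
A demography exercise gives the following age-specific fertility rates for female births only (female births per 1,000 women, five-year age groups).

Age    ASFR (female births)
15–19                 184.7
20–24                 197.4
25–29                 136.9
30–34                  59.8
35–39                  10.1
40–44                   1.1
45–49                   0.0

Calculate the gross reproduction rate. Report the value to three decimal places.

2.950

Sum of female ASFRs = 184.7 + 197.4 + 136.9 + 59.8 + 10.1 + 1.1 + 0.0 = 590.0
GRR = 5 × 590.0 / 1000 = 2.95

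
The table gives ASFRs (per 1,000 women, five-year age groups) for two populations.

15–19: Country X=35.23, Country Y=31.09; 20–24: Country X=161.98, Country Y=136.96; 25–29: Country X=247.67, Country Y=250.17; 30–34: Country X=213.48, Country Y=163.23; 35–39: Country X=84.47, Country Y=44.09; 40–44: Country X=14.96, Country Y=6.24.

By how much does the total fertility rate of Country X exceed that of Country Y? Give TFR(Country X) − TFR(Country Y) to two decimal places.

0.63

Country X:
  Sum of ASFRs = 35.23 + 161.98 + 247.67 + 213.48 + 84.47 + 14.96 = 757.79
  TFR = 5 × 757.79 / 1000 = 3.78895
Country Y:
  Sum of ASFRs = 31.09 + 136.96 + 250.17 + 163.23 + 44.09 + 6.24 = 631.78
  TFR = 5 × 631.78 / 1000 = 3.1589
Difference = 3.78895 − 3.1589 = 0.63005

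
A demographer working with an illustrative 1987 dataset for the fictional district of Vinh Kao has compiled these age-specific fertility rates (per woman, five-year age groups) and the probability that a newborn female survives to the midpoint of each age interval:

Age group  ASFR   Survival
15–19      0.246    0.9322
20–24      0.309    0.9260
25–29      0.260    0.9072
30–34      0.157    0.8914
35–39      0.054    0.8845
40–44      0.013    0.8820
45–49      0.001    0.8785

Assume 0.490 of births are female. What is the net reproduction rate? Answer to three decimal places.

Proportion female at birth = 0.490.
Weighting each age-specific rate by interval width and survival:
  15–19: 5 × 0.246 × 0.9322 = 1.14661
  20–24: 5 × 0.309 × 0.9260 = 1.43067
  25–29: 5 × 0.260 × 0.9072 = 1.17936
  30–34: 5 × 0.157 × 0.8914 = 0.69975
  35–39: 5 × 0.054 × 0.8845 = 0.23882
  40–44: 5 × 0.013 × 0.8820 = 0.05733
  45–49: 5 × 0.001 × 0.8785 = 0.00439
Sum = 4.75693
NRR = 0.490 × 4.75693 = 2.33090
An NRR exceeding 1 indicates intrinsic growth under these rates.

2.331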